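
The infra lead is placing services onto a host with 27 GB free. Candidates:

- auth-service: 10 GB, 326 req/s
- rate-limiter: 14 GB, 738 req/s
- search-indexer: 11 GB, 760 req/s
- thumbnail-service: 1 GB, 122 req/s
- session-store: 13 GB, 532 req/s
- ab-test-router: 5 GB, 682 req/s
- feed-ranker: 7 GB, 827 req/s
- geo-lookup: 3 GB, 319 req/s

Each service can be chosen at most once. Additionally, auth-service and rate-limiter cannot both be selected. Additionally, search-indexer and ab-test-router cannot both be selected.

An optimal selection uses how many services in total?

The maximum throughput within 27 GB is 2369.
rate-limiter + thumbnail-service + ab-test-router + feed-ranker hits 2369 at 27 GB.
All optima have 4 services.

4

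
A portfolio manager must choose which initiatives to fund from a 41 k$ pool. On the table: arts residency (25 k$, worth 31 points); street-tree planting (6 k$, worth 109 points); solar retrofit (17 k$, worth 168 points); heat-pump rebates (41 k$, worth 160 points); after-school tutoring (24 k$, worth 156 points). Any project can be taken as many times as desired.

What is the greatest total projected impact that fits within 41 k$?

654

6×street-tree planting uses 36 of the 41 k$ and totals 654.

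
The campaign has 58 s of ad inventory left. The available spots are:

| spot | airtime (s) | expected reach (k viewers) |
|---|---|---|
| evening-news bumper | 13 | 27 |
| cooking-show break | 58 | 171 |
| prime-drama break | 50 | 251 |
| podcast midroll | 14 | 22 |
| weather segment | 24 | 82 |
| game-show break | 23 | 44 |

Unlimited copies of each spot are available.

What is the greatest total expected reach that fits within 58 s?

Taking prime-drama break: 50 s used, 251 in expected reach.
The spare 8 s is too small for any remaining spot, and no exchange beats 251.

251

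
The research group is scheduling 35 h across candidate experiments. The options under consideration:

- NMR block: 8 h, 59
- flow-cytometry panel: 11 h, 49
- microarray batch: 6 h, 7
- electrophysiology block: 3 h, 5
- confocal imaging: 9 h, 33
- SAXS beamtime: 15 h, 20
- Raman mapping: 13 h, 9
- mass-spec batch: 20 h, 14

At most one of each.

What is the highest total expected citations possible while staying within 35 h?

148

Taking the top-ratio experiments first gives NMR block + flow-cytometry panel + electrophysiology block + confocal imaging for 146 (31 h).
The 3 h tied up in electrophysiology block is better spent on microarray batch — total rises to 148 (34 h).
No other feasible combination exceeds 148.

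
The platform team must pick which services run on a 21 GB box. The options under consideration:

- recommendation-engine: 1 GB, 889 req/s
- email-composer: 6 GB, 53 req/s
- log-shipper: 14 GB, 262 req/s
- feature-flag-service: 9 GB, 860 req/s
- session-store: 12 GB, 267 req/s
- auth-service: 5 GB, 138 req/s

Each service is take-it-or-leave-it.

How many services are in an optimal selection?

4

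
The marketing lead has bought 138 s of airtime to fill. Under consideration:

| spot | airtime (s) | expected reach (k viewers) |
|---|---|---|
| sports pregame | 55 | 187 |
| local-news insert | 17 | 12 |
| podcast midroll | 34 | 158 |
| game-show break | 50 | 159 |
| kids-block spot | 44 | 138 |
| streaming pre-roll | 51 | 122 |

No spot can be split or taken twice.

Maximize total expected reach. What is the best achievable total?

483

By expected reach per s: podcast midroll 4.65, sports pregame 3.40, game-show break 3.18, kids-block spot 3.14 lead.
Taking sports pregame + podcast midroll + kids-block spot: 133 s used, 483 in expected reach.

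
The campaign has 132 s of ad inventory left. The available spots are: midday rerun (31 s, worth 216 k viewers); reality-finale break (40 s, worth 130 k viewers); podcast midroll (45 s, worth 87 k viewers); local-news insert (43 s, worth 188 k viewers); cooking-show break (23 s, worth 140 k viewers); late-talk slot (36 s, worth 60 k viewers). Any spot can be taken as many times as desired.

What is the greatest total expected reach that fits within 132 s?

By expected reach per s: midday rerun 6.97, cooking-show break 6.09, local-news insert 4.37 lead.
Best packing: 4×midday rerun — 124 s, 864 total.
The spare 8 s is too small for any remaining spot, and no exchange beats 864.

864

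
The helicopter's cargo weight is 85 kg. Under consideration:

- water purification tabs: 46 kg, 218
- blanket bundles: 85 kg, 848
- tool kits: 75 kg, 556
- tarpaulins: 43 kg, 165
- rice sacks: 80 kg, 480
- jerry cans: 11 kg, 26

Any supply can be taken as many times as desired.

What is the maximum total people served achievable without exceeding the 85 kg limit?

848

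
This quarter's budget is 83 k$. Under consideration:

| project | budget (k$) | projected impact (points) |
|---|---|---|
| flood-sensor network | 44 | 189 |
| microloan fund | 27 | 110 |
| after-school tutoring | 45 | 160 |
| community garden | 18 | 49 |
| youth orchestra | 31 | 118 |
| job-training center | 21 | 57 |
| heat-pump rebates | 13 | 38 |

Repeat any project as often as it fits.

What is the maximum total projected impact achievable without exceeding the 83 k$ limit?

Filling by ratio: flood-sensor network + microloan fund for 299, with 12 k$ left unused.
Replace flood-sensor network with 2×microloan fund: the trade gains 31 net, giving 330 at 81 k$.
No other feasible combination exceeds 330.

330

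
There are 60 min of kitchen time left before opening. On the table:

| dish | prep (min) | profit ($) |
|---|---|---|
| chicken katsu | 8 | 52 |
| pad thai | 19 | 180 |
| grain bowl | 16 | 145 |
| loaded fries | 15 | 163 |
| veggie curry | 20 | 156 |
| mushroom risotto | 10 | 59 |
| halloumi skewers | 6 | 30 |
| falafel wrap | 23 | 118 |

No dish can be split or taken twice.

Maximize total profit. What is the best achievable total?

547

Taking the top-ratio dishes first gives chicken katsu + pad thai + grain bowl + loaded fries for 540 (58 min).
Replace chicken katsu with mushroom risotto: the trade gains 7 net, giving 547 at 60 min.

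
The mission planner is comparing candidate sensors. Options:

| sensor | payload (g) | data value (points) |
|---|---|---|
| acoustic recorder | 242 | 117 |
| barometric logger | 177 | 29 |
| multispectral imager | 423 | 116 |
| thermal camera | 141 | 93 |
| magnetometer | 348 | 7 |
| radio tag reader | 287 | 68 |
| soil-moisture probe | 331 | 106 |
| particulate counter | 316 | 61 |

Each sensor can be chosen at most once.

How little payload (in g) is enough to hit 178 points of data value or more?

Need the lightest bundle worth ≥ 178.
acoustic recorder + thermal camera: 210 data value at 383 g.
Any bundle with less than 383 g falls short of 178.

383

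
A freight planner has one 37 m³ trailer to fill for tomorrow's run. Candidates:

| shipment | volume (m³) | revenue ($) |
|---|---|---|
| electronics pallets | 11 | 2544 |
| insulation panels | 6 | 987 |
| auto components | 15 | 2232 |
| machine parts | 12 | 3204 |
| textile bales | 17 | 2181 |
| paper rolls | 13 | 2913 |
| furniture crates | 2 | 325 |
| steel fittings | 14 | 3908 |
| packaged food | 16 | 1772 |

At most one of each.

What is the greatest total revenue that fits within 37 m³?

By revenue per m³: steel fittings 279.14, machine parts 267.00, electronics pallets 231.27 lead.
Best packing: electronics pallets + machine parts + steel fittings — 37 m³, 9656 total.

9656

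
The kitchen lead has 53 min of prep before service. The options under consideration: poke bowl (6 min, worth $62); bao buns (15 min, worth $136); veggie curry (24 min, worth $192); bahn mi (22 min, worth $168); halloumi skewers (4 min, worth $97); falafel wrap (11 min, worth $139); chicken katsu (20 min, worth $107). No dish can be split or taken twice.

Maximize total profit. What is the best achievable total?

The ratio heuristic lands on poke bowl + bao buns + halloumi skewers + falafel wrap (434) but leaves 17 min idle.
Replace poke bowl with bahn mi: the trade gains 106 net, giving 540 at 52 min.

540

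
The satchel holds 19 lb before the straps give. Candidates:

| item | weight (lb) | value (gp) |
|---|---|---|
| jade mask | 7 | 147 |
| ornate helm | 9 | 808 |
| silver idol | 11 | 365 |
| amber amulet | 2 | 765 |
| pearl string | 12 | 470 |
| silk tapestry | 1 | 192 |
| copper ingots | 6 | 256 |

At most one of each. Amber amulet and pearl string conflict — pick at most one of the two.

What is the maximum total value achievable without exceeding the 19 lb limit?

2021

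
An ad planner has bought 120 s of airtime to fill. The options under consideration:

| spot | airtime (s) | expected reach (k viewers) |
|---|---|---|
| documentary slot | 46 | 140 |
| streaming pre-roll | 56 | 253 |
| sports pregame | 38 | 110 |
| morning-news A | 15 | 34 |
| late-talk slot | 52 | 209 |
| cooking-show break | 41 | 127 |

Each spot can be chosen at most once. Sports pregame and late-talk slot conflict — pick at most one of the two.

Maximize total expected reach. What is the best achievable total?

Best packing: streaming pre-roll + late-talk slot — 108 s, 462 total.
Next best is documentary slot + streaming pre-roll + morning-news A at 427 (117 s) — short by 35.

462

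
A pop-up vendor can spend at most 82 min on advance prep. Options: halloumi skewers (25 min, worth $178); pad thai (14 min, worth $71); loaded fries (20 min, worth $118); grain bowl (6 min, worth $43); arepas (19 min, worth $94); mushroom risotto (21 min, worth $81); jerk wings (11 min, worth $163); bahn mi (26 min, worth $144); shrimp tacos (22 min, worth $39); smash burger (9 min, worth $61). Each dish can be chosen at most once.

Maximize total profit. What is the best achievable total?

Taking the top-ratio dishes first gives halloumi skewers + loaded fries + grain bowl + jerk wings + smash burger for 563 (71 min).
Dropping grain bowl and smash burger frees 15 min; slotting in bahn mi (26 min) lifts the total to 603 at 82 min.
That's the maximum — no swap from here does better than 603.

603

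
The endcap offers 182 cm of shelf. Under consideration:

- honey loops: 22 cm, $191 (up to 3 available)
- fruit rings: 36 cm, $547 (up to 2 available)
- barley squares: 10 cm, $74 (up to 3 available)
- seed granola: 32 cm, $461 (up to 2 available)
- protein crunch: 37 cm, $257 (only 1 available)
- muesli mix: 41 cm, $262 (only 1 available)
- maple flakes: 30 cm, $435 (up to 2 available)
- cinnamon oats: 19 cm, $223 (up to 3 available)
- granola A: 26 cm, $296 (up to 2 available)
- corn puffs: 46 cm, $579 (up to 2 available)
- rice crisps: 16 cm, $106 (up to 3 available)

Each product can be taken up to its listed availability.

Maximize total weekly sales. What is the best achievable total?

2595

The ratio heuristic lands on 2×fruit rings + barley squares + seed granola + 2×maple flakes (2499) but leaves 8 cm idle.
The 70 cm tied up in barley squares and 2×maple flakes is better spent on seed granola + corn puffs — total rises to 2595 (182 cm).
Every other selection either busts 182 cm or exceeds an availability limit or fails to beat 2595.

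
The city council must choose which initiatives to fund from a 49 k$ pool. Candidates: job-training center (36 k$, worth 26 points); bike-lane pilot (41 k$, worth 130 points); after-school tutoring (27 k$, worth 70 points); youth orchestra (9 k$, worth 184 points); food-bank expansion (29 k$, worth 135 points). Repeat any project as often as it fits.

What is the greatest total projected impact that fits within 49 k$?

920

By projected impact per k$: youth orchestra 20.44, food-bank expansion 4.66, bike-lane pilot 3.17, after-school tutoring 2.59 lead.
Taking 5×youth orchestra: 45 k$ used, 920 in projected impact.
Every other selection either busts 49 k$ or fails to beat 920.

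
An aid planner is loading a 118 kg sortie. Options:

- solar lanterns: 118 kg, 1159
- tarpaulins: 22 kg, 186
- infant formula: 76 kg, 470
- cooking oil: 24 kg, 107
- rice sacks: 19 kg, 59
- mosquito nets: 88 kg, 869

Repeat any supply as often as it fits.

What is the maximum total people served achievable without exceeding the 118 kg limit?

The ratio heuristic lands on tarpaulins + mosquito nets (1055) but leaves 8 kg idle.
Replace tarpaulins and mosquito nets with solar lanterns: the trade gains 104 net, giving 1159 at 118 kg.
Nothing else within 118 kg beats 1159.

1159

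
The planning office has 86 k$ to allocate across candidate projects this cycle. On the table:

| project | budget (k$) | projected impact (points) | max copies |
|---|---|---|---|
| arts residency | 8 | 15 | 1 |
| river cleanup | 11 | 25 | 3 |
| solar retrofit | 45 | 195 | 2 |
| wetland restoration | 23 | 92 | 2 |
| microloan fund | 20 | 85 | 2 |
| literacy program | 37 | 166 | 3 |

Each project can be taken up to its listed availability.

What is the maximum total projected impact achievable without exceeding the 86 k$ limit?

365

Ranking by ratio (projected impact/k$): literacy program 4.49, solar retrofit 4.33, microloan fund 4.25, wetland restoration 4.00.
The ratio heuristic lands on river cleanup + 2×literacy program (357) but leaves 1 k$ idle.
Replace river cleanup and 2×literacy program with solar retrofit + 2×microloan fund: the trade gains 8 net, giving 365 at 85 k$.
Every other selection either busts 86 k$ or exceeds an availability limit or fails to beat 365.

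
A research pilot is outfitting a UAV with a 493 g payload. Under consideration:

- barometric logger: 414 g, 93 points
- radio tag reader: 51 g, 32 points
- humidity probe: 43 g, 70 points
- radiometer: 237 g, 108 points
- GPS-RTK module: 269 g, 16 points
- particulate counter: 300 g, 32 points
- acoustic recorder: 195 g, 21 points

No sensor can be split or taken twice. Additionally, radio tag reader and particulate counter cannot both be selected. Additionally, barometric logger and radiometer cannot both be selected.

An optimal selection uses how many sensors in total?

3

The maximum data value within 493 g is 210.
One optimal bundle: radio tag reader + humidity probe + radiometer (331 g).
Every optimal selection uses 3 sensors.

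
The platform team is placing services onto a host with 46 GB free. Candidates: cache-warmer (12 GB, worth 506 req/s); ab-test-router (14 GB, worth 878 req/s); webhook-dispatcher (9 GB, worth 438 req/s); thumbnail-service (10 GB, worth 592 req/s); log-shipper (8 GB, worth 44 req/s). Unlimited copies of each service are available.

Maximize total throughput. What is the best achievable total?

2654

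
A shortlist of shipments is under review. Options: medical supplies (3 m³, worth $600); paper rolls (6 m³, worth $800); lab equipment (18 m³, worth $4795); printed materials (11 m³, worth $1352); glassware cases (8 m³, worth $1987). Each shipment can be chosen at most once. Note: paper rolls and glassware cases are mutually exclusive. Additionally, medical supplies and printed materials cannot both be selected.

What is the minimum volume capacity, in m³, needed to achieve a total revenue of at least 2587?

11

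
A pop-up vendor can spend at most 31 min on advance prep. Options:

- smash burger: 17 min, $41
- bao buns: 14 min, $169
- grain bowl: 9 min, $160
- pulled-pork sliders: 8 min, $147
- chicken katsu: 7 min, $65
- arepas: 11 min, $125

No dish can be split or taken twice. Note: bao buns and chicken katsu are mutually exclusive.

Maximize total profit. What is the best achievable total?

The ratio ordering already packs tightly: bao buns + grain bowl + pulled-pork sliders, 31 min, 476.
Runner-up grain bowl + pulled-pork sliders + arepas tops out at 432.

476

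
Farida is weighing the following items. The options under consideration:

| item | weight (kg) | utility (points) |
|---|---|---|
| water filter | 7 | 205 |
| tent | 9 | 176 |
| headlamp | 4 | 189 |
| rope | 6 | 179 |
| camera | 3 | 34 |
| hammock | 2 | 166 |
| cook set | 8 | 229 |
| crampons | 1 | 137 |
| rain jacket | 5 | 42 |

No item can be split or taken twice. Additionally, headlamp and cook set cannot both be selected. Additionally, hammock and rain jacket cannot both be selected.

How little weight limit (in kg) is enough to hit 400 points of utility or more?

7

Minimise kg subject to total utility ≥ 400.
headlamp + hammock + crampons reaches 492 using 7 kg.
No combination under 7 kg hits 400.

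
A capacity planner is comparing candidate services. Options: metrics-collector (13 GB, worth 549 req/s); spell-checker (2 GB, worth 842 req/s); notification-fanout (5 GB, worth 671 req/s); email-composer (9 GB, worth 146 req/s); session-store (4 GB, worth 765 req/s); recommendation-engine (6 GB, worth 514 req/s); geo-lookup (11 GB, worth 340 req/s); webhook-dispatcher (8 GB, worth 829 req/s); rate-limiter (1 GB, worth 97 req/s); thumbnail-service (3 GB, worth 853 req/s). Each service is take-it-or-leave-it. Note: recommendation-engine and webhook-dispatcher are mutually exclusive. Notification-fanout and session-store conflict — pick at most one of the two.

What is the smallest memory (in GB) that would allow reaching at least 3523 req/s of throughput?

27

Need the lightest bundle worth ≥ 3523.
Taking spell-checker + email-composer + session-store + webhook-dispatcher + rate-limiter + thumbnail-service gives 3532 (≥ 3523) for 27 GB.
No combination under 27 GB hits 3523.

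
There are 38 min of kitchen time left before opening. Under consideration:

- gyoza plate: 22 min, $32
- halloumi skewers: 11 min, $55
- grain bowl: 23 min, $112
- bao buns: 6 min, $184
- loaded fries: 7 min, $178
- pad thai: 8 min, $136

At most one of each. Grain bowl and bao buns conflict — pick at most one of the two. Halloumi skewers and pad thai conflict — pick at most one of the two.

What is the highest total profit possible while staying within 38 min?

498

Bao buns + loaded fries + pad thai uses 21 of the 38 min and totals 498.
The closest alternative, grain bowl + loaded fries + pad thai, reaches only 426.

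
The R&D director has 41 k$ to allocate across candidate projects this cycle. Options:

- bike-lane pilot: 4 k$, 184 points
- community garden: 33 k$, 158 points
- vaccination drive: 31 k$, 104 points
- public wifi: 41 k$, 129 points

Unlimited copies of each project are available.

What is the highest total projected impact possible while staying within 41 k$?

10×bike-lane pilot uses 40 of the 41 k$ and totals 1840.
The spare 1 k$ is too small for any remaining project, and no exchange beats 1840.

1840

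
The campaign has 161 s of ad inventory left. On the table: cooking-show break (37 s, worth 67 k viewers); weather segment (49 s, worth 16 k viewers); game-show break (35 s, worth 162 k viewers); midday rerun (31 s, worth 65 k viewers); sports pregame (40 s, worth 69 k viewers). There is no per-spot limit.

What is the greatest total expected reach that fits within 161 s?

648

4×game-show break uses 140 of the 161 s and totals 648.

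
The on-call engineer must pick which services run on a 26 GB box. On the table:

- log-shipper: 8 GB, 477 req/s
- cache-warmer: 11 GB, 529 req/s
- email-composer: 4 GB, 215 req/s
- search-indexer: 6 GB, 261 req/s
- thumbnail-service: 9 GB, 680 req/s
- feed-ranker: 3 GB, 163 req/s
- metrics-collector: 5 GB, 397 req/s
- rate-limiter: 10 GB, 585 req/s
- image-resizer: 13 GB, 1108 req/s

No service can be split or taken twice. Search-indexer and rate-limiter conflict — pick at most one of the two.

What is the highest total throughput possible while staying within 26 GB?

Greedy by ratio would take log-shipper + metrics-collector + image-resizer: 26 GB used, total 1982.
Replace log-shipper and metrics-collector with email-composer + thumbnail-service: the trade gains 21 net, giving 2003 at 26 GB.

2003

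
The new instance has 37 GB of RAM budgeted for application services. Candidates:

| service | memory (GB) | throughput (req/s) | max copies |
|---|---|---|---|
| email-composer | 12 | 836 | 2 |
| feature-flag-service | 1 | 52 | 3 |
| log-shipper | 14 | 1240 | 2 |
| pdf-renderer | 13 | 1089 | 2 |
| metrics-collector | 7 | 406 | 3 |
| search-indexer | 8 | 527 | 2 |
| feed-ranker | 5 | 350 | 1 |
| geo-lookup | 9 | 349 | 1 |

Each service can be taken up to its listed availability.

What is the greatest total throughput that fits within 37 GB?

Greedy by ratio would take 3×feature-flag-service + 2×log-shipper + feed-ranker: 36 GB used, total 2986.
Replace 2×feature-flag-service and feed-ranker with search-indexer: the trade gains 73 net, giving 3059 at 37 GB.
Nothing else within 37 GB beats 3059.

3059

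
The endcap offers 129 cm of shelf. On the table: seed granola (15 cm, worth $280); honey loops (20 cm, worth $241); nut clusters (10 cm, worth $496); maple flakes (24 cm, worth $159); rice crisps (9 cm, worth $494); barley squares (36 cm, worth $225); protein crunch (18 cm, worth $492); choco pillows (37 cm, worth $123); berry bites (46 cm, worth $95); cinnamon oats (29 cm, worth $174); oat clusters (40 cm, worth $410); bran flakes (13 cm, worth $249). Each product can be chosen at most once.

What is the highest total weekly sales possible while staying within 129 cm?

Density check — rice crisps 54.89, nut clusters 49.60, protein crunch 27.33 are the best per cm.
Seed granola + honey loops + nut clusters + rice crisps + protein crunch + oat clusters + bran flakes uses 125 of the 129 cm and totals 2662.
Runner-up seed granola + nut clusters + maple flakes + rice crisps + protein crunch + oat clusters + bran flakes tops out at 2580.

2662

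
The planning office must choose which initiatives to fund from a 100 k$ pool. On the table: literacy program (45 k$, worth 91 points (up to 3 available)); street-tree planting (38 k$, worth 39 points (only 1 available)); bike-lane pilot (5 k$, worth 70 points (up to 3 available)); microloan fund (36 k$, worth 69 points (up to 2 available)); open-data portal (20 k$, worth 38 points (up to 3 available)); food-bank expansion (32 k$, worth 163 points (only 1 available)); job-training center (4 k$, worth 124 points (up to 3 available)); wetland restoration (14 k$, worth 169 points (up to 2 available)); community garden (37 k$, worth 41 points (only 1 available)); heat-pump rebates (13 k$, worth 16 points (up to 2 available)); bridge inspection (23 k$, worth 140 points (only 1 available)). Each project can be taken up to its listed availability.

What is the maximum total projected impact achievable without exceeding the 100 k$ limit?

1099

The ratio heuristic lands on 3×bike-lane pilot + open-data portal + 3×job-training center + 2×wetland restoration + bridge inspection (1098) but leaves 2 k$ idle.
Replace open-data portal and bridge inspection with food-bank expansion + heat-pump rebates: the trade gains 1 net, giving 1099 at 100 k$.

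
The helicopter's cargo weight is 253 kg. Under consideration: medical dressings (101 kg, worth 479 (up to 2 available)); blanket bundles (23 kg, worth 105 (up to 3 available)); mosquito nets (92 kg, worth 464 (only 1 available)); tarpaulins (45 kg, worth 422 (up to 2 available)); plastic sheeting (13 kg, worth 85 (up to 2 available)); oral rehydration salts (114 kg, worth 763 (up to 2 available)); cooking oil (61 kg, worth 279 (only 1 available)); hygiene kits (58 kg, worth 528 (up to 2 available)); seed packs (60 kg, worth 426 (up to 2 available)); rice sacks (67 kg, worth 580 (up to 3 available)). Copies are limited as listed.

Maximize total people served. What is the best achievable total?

2216

By people served per kg: tarpaulins 9.38, hygiene kits 9.10, rice sacks 8.66 lead.
Greedy by ratio would take 2×tarpaulins + 2×plastic sheeting + 2×hygiene kits: 232 kg used, total 2070.
The 116 kg tied up in 2×tarpaulins and 2×plastic sheeting is better spent on 2×rice sacks — total rises to 2216 (250 kg).
Every other selection either busts 253 kg or exceeds an availability limit or fails to beat 2216.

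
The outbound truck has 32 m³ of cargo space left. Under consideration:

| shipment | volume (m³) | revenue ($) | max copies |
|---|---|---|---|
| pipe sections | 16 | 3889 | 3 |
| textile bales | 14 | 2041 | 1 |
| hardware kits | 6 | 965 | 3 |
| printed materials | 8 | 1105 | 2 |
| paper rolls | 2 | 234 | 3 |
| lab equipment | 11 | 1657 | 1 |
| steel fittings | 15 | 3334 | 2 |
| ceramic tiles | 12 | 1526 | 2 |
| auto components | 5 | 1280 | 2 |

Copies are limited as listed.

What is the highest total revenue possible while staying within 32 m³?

7778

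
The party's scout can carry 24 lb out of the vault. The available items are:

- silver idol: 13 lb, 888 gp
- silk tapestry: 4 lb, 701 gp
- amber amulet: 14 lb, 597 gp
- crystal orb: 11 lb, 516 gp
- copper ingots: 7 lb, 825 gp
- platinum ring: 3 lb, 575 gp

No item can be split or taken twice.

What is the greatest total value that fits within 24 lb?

2414

Taking the top-ratio items first gives silk tapestry + copper ingots + platinum ring for 2101 (14 lb).
Replace platinum ring with silver idol: the trade gains 313 net, giving 2414 at 24 lb.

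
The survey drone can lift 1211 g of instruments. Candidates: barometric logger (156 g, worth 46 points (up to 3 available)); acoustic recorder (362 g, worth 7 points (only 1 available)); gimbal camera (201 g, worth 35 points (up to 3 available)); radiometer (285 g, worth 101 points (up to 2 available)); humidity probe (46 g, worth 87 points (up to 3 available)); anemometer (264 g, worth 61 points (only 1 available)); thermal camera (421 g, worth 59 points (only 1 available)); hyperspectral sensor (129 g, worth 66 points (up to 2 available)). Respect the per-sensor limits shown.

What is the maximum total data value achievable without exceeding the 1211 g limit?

Best packing: barometric logger + 2×radiometer + 3×humidity probe + 2×hyperspectral sensor — 1122 g, 641 total.
That's the maximum — no swap from here does better than 641.

641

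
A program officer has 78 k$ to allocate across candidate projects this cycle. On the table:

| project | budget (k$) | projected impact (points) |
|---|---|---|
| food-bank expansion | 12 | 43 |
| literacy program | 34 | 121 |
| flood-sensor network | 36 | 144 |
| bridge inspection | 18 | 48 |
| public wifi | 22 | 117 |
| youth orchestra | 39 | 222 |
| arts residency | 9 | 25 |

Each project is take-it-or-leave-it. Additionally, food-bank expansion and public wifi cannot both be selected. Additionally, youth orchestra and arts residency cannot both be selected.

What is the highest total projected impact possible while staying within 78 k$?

366

Best packing: flood-sensor network + youth orchestra — 75 k$, 366 total.
The closest alternative, literacy program + youth orchestra, reaches only 343.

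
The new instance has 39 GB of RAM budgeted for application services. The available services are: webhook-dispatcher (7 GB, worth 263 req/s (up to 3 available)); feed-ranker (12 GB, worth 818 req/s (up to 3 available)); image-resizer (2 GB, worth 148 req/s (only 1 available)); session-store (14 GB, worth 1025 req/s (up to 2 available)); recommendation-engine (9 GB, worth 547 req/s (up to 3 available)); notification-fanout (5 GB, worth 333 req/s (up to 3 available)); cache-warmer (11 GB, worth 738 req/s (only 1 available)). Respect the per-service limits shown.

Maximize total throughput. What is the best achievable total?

Filling by ratio: image-resizer + 2×session-store + notification-fanout for 2531, with 4 GB left unused.
Dropping image-resizer and notification-fanout frees 7 GB; slotting in cache-warmer (11 GB) lifts the total to 2788 at 39 GB.
That's the maximum — no swap from here does better than 2788.

2788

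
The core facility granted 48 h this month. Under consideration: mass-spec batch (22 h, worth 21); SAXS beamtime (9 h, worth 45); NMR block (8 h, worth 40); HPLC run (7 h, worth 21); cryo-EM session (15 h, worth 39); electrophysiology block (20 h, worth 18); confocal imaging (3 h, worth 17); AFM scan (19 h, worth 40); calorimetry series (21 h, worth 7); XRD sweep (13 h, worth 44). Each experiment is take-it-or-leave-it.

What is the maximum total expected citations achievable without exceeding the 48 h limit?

Density check — confocal imaging 5.67, SAXS beamtime 5.00, NMR block 5.00 are the best per h.
Taking the top-ratio experiments first gives SAXS beamtime + NMR block + HPLC run + confocal imaging + XRD sweep for 167 (40 h).
Dropping HPLC run frees 7 h; slotting in cryo-EM session (15 h) lifts the total to 185 at 48 h.

185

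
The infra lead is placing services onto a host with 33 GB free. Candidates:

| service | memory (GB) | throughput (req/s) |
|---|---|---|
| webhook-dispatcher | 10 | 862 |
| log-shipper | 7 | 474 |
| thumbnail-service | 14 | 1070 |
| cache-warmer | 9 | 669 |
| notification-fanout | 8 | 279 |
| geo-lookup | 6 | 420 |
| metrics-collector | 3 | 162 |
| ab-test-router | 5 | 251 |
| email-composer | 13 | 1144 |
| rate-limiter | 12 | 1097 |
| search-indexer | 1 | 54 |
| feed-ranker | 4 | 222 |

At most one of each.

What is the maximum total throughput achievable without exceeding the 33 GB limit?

2769

Ranking by ratio (throughput/GB): rate-limiter 91.42, email-composer 88.00, webhook-dispatcher 86.20, thumbnail-service 76.43.
Greedy by ratio would take geo-lookup + email-composer + rate-limiter + search-indexer: 32 GB used, total 2715.
The 6 GB tied up in geo-lookup is better spent on log-shipper — total rises to 2769 (33 GB).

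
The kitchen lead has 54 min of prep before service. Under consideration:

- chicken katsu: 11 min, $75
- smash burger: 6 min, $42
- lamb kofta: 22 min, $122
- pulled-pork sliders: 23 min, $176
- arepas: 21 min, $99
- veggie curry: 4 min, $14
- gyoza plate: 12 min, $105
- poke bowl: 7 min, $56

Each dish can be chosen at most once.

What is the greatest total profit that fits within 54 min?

Density check — gyoza plate 8.75, poke bowl 8.00, pulled-pork sliders 7.65 are the best per min.
Filling by ratio: smash burger + pulled-pork sliders + veggie curry + gyoza plate + poke bowl for 393, with 2 min left unused.
Dropping smash burger and veggie curry frees 10 min; slotting in chicken katsu (11 min) lifts the total to 412 at 53 min.
The spare 1 min is too small for any remaining dish, and no exchange beats 412.

412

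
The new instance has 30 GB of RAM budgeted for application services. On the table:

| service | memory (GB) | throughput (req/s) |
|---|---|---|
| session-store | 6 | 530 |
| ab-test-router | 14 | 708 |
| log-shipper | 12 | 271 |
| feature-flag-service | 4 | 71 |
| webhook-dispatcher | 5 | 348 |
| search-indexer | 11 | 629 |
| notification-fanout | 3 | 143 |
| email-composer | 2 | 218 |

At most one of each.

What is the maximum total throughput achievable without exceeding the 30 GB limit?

1947

Greedy by ratio would take session-store + webhook-dispatcher + search-indexer + notification-fanout + email-composer: 27 GB used, total 1868.
Replace search-indexer with ab-test-router: the trade gains 79 net, giving 1947 at 30 GB.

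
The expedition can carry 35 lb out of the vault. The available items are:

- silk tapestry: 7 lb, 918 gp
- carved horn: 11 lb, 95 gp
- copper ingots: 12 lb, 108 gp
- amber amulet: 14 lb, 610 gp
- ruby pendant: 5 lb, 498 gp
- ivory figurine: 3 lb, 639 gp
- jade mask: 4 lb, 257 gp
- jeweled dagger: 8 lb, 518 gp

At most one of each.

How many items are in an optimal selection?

Best achievable value is 2922.
For example silk tapestry + amber amulet + ruby pendant + ivory figurine + jade mask achieves it, using 33 lb.
Any selection reaching 2922 contains exactly 5 items.

5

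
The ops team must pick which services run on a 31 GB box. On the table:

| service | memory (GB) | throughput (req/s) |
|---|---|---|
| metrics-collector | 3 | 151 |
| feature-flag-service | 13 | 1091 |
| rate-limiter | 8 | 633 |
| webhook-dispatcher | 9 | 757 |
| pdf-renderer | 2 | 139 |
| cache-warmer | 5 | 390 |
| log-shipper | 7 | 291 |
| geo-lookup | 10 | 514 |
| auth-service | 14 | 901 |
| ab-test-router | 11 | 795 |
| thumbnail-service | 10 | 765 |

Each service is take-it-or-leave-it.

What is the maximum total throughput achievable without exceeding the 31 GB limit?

2489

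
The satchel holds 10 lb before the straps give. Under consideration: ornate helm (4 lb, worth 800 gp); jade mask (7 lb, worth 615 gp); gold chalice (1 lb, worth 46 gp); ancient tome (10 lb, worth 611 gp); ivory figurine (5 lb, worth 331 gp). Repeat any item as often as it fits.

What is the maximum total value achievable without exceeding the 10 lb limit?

1692

Ranking by ratio (value/lb): ornate helm 200.00, jade mask 87.86, ivory figurine 66.20, ancient tome 61.10.
The ratio ordering already packs tightly: 2×ornate helm + 2×gold chalice, 10 lb, 1692.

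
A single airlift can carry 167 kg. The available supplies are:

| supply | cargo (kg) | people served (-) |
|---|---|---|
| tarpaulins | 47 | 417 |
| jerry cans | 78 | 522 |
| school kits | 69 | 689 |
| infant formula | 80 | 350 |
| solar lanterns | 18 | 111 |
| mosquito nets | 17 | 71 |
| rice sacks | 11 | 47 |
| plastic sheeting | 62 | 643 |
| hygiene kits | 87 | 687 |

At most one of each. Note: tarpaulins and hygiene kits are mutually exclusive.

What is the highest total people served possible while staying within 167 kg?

1514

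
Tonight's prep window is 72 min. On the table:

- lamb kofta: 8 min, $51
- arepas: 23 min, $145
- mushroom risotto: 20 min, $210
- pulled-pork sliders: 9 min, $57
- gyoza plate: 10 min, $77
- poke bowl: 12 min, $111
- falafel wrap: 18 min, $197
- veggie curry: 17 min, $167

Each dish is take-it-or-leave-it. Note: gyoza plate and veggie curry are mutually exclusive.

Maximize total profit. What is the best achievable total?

685

Density check — falafel wrap 10.94, mushroom risotto 10.50, veggie curry 9.82 are the best per min.
Taking mushroom risotto + poke bowl + falafel wrap + veggie curry: 67 min used, 685 in profit.
Every other selection either busts 72 min or breaks a pairing rule or fails to beat 685.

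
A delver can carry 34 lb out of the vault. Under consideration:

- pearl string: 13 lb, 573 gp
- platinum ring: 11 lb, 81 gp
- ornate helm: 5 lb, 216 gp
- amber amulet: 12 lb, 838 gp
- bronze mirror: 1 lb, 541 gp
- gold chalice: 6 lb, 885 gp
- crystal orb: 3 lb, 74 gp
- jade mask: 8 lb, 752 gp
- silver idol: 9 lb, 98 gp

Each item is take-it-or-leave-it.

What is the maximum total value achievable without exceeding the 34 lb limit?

Best packing: ornate helm + amber amulet + bronze mirror + gold chalice + jade mask — 32 lb, 3232 total.
That's the maximum — no swap from here does better than 3232.

3232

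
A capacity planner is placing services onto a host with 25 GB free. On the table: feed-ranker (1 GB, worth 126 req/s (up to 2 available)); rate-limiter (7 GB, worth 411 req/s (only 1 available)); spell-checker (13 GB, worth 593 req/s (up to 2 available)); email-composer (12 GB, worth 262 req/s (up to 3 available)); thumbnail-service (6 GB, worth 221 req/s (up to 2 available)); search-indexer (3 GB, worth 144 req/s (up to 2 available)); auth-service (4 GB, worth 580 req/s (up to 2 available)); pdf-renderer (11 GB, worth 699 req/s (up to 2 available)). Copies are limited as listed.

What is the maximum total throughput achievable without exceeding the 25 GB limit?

2255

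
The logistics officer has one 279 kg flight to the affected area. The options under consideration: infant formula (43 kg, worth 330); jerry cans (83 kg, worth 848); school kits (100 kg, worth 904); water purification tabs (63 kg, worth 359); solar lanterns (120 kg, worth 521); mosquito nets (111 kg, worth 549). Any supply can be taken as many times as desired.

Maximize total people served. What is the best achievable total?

2600

A density-first pass picks 3×jerry cans — 2544 at 249 kg.
Dropping jerry cans frees 83 kg; slotting in school kits (100 kg) lifts the total to 2600 at 266 kg.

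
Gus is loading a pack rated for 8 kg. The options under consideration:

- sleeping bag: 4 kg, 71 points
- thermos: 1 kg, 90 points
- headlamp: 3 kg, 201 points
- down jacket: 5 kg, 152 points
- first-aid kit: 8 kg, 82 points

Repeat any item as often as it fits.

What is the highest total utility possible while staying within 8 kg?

720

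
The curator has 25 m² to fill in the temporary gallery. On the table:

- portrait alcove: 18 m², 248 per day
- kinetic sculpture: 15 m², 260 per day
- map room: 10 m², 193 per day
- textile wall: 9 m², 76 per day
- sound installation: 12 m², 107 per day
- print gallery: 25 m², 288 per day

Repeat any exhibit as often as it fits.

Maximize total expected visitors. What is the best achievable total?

A density-first pass picks 2×map room — 386 at 20 m².
The 10 m² tied up in map room is better spent on kinetic sculpture — total rises to 453 (25 m²).

453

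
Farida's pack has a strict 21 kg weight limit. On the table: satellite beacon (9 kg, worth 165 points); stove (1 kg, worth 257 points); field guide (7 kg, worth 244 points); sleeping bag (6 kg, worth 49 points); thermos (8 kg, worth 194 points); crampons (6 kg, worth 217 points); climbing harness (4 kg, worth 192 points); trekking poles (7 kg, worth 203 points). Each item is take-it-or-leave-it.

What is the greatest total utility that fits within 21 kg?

A density-first pass picks stove + field guide + crampons + climbing harness — 910 at 18 kg.
Replace climbing harness with trekking poles: the trade gains 11 net, giving 921 at 21 kg.
Runner-up stove + field guide + crampons + climbing harness tops out at 910.

921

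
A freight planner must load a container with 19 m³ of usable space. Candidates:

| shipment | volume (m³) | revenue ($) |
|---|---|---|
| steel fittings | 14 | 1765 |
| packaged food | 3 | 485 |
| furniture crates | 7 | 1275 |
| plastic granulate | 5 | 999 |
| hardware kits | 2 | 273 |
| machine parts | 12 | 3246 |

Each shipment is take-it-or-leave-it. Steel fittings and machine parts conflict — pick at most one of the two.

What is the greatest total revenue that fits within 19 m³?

4521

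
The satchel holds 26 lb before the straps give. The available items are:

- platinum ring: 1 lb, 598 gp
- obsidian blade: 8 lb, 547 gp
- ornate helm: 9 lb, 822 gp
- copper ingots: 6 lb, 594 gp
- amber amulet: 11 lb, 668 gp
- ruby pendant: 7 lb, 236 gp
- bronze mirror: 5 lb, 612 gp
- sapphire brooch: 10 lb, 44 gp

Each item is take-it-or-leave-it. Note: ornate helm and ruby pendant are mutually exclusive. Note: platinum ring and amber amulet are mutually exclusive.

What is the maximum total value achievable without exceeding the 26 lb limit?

2626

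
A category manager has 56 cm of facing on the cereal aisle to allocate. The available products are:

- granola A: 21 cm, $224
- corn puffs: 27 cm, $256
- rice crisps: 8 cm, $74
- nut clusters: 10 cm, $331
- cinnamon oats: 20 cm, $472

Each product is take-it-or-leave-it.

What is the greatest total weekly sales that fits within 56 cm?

1027

Ranking by ratio (weekly sales/cm): nut clusters 33.10, cinnamon oats 23.60, granola A 10.67.
Best packing: granola A + nut clusters + cinnamon oats — 51 cm, 1027 total.
That's the maximum — no swap from here does better than 1027.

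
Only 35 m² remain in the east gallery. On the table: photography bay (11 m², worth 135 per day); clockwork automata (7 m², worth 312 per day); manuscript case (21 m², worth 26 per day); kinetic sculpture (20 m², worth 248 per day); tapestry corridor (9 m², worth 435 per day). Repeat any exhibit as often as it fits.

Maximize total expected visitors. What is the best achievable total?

1617

Clockwork automata + 3×tapestry corridor uses 34 of the 35 m² and totals 1617.
Nothing else within 35 m² beats 1617.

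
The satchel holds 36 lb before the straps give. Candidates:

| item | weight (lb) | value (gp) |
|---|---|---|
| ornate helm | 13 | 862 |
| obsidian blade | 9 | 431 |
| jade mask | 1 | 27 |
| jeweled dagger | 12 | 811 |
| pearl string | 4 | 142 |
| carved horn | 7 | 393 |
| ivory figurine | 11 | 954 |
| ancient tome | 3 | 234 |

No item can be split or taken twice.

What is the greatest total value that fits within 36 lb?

2627

The ratio heuristic lands on jade mask + jeweled dagger + carved horn + ivory figurine + ancient tome (2419) but leaves 2 lb idle.
Dropping jade mask and carved horn and ancient tome frees 11 lb; slotting in ornate helm (13 lb) lifts the total to 2627 at 36 lb.
Nothing else within 36 lb beats 2627.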